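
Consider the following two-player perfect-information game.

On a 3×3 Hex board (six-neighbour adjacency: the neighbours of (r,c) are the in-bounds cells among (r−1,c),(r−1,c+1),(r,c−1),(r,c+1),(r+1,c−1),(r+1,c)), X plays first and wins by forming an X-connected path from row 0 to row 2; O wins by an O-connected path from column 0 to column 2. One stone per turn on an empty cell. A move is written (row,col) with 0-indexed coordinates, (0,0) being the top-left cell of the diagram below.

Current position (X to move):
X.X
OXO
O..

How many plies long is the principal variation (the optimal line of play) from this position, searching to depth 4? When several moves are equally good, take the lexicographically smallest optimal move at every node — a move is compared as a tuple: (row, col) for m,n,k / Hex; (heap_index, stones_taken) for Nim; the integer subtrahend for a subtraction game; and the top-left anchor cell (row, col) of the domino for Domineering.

PV length from [X.X/OXO/O..]: 1 ply

[X.X/OXO/O..] X move#1: (0,1):-1/XXX/OXO/O.., (2,1):+1/X.X/OXO/OX.*, (2,2):-1/X.X/OXO/O.X
[X.X/OXO/OX.] end (terminal -1, O#2); searched X.X/OXO/O.. to 4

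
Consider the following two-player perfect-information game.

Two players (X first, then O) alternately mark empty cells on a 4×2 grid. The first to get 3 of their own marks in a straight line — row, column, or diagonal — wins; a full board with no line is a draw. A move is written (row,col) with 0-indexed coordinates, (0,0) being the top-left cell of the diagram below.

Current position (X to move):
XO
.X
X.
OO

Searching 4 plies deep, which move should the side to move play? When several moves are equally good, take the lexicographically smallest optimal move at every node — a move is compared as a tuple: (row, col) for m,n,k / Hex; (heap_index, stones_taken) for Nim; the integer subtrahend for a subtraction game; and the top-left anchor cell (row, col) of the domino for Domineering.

X's best at [XO/.X/X./OO]: (1,0)

ply 1, X at XO/.X/X./OO | (1,0)=+1→XO/XX/X./OO*; (2,1)=+0→XO/.X/XX/OO
ply 2: XO/XX/X./OO is terminal -1 (O); from XO/.X/X./OO depth 4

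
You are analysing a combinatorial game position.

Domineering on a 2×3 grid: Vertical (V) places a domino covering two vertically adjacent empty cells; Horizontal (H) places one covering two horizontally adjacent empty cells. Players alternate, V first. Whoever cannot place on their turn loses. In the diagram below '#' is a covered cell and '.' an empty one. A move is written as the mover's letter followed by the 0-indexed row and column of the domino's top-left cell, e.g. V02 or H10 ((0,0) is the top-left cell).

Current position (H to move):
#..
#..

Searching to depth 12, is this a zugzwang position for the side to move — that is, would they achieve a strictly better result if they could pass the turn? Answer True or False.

zugzwang(#../#.., H) = False

p1 H@[#../#..]: H01[###/#..]+1* H11[#../###]+1
p2 V@[###/#..] terminal -1; root [#../#..] d12
if H skipped the turn, V would face:
~ p1 V@[#../#..]: V01[##./##.]+1* V02[#.#/#.#]+1
~ p2 H@[##./##.] terminal -1; root [#../#..] d12
compare (H): move=+1 vs pass=-1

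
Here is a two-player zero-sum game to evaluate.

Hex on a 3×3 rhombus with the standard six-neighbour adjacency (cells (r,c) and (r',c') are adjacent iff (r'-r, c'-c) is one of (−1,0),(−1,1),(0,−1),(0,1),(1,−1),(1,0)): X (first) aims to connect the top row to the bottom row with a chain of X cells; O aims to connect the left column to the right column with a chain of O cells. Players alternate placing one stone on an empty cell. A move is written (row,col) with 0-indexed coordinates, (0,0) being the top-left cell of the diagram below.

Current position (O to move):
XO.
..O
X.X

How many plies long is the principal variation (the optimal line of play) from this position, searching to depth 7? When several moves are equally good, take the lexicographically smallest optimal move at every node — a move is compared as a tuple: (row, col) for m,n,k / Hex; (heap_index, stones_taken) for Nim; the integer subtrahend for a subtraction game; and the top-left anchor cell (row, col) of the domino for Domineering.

ply 1, O at XO./..O/X.X | (0,2)=-1→XOO/..O/X.X; (1,0)=+1→XO./O.O/X.X*; (1,1)=-1→XO./.OO/X.X; (2,1)=-1→XO./..O/XOX
ply 2, X at XO./O.O/X.X | (0,2)=-1→XOX/O.O/X.X*; (1,1)=-1→XO./OXO/X.X; (2,1)=-1→XO./O.O/XXX
ply 3, O at XOX/O.O/X.X | (1,1)=+1→XOX/OOO/X.X*; (2,1)=-1→XOX/O.O/XOX
ply 4: XOX/OOO/X.X is terminal -1 (X); from XO./..O/X.X depth 7

PV length from [XO./..O/X.X]: 3 plies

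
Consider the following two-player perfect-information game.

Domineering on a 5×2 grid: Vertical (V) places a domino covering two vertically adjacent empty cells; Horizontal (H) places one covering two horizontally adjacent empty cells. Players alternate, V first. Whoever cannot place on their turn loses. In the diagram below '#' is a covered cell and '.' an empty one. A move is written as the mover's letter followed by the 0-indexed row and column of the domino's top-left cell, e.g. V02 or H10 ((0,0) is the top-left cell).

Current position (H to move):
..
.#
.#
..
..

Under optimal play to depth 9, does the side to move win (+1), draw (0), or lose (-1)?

[../.#/.#/../..] H move#1: H00:-1/##/.#/.#/../.., H30:+1/../.#/.#/##/..*, H40:+1/../.#/.#/../##
[../.#/.#/##/..] V move#2: V00:-1/#./##/.#/##/..*, V10:-1/../##/##/##/..
[#./##/.#/##/..] H move#3: H40:+1/#./##/.#/##/##*
[#./##/.#/##/##] end (terminal -1, V#4); searched ../.#/.#/../.. to 9

value(../.#/.#/../.., H) = +1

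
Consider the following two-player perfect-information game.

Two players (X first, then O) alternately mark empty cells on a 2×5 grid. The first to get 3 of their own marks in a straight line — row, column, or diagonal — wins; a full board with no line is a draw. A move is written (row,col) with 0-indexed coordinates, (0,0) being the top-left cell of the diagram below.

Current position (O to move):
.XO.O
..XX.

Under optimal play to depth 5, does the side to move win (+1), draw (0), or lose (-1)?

p1 O@[.XO.O/..XX.]: (0,0)[OXO.O/..XX.]-1 (0,3)[.XOOO/..XX.]+1* (1,0)[.XO.O/O.XX.]-1 (1,1)[.XO.O/.OXX.]-1 (1,4)[.XO.O/..XXO]-1
p2 X@[.XOOO/..XX.] terminal -1; root [.XO.O/..XX.] d5

value(.XO.O/..XX., O) = +1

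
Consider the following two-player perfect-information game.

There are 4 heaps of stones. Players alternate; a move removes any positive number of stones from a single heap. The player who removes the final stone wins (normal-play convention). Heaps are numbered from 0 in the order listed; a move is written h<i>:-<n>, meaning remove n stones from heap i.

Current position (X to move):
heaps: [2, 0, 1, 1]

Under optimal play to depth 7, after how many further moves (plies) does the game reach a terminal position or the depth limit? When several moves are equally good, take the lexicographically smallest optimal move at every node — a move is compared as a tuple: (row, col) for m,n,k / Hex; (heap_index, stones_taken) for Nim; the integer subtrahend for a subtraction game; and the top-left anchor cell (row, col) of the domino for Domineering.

p1 X@[(2,0,1,1)]: h0:-1[(1,0,1,1)]-1 h0:-2[(0,0,1,1)]+1* h2:-1[(2,0,0,1)]-1 h3:-1[(2,0,1,0)]-1
p2 O@[(0,0,1,1)]: h2:-1[(0,0,0,1)]-1* h3:-1[(0,0,1,0)]-1
p3 X@[(0,0,0,1)]: h3:-1[(0,0,0,0)]+1*
p4 O@[(0,0,0,0)] terminal -1; root [(2,0,1,1)] d7

PV length from [(2,0,1,1)]: 3 plies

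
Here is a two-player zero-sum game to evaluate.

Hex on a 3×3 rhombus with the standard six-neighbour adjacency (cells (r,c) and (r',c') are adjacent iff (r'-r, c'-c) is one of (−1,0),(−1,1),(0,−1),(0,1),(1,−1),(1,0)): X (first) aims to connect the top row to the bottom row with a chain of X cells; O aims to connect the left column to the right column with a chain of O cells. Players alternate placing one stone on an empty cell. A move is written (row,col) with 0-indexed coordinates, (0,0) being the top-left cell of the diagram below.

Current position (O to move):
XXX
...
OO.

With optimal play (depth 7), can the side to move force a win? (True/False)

ply 1, O at XXX/.../OO. | (1,0)=+1→XXX/O../OO.*; (1,1)=+1→XXX/.O./OO.; (1,2)=+1→XXX/..O/OO.; (2,2)=+1→XXX/.../OOO
ply 2, X at XXX/O../OO. | (1,1)=-1→XXX/OX./OO.*; (1,2)=-1→XXX/O.X/OO.; (2,2)=-1→XXX/O../OOX
ply 3, O at XXX/OX./OO. | (1,2)=+1→XXX/OXO/OO.*; (2,2)=+1→XXX/OX./OOO
ply 4: XXX/OXO/OO. is terminal -1 (X); from XXX/.../OO. depth 7

O winning at [XXX/.../OO.]: True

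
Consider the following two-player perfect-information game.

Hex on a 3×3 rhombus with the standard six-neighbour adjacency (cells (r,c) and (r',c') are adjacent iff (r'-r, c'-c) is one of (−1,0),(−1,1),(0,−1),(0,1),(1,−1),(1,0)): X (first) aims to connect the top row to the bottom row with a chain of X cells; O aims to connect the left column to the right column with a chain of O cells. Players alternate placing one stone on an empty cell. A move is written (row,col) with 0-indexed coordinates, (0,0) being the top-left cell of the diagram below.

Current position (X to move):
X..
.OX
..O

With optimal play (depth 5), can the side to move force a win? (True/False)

p1 X@[X../.OX/..O]: (0,1)[XX./.OX/..O]-1* (0,2)[X.X/.OX/..O]-1 (1,0)[X../XOX/..O]-1 (2,0)[X../.OX/X.O]-1 (2,1)[X../.OX/.XO]-1
p2 O@[XX./.OX/..O]: (0,2)[XXO/.OX/..O]+1* (1,0)[XX./OOX/..O]+1 (2,0)[XX./.OX/O.O]+1 (2,1)[XX./.OX/.OO]+1
p3 X@[XXO/.OX/..O]: (1,0)[XXO/XOX/..O]-1* (2,0)[XXO/.OX/X.O]-1 (2,1)[XXO/.OX/.XO]-1
p4 O@[XXO/XOX/..O]: (2,0)[XXO/XOX/O.O]+1* (2,1)[XXO/XOX/.OO]-1
p5 X@[XXO/XOX/O.O] terminal -1; root [X../.OX/..O] d5

X winning at [X../.OX/..O]: False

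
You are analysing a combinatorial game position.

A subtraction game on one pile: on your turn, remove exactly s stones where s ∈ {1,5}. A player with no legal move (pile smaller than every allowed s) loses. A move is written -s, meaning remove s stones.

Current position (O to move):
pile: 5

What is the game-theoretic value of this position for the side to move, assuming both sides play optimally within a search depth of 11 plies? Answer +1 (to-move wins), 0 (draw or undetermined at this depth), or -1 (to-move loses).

ply 1, O at 5 | -1=+1→4*; -5=+1→0
ply 2, X at 4 | -1=-1→3*
ply 3, O at 3 | -1=+1→2*
ply 4, X at 2 | -1=-1→1*
ply 5, O at 1 | -1=+1→0*
ply 6: 0 is terminal -1 (X); from 5 depth 11

value(5, O) = +1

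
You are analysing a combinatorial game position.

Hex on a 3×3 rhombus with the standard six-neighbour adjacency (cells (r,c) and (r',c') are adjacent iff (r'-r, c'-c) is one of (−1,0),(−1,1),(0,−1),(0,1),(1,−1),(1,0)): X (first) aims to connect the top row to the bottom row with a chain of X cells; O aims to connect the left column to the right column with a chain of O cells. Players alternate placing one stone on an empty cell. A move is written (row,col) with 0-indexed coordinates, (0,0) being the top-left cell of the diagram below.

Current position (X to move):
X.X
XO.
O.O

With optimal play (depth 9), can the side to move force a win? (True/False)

X winning at [X.X/XO./O.O]: False

p1 X@[X.X/XO./O.O]: (0,1)[XXX/XO./O.O]-1* (1,2)[X.X/XOX/O.O]-1 (2,1)[X.X/XO./OXO]-1
p2 O@[XXX/XO./O.O]: (1,2)[XXX/XOO/O.O]+1* (2,1)[XXX/XO./OOO]+1
p3 X@[XXX/XOO/O.O] terminal -1; root [X.X/XO./O.O] d9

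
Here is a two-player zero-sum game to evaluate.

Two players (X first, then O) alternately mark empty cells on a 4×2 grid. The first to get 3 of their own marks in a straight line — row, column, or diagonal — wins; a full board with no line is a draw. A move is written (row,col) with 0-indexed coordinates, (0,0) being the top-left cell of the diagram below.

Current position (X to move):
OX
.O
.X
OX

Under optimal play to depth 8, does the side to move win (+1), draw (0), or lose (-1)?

value(OX/.O/.X/OX, X) = 0

p1 X@[OX/.O/.X/OX]: (1,0)[OX/XO/.X/OX]+0* (2,0)[OX/.O/XX/OX]+0
p2 O@[OX/XO/.X/OX]: (2,0)[OX/XO/OX/OX]+0*
p3 X@[OX/XO/OX/OX] terminal +0; root [OX/.O/.X/OX] d8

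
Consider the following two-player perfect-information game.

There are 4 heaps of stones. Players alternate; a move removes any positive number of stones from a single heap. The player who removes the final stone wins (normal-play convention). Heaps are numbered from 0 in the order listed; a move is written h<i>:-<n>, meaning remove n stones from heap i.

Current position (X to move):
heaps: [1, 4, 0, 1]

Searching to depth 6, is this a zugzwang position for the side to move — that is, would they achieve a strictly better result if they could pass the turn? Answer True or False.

zugzwang((1,4,0,1), X) = False

ply 1, X at (1,4,0,1) | h0:-1=-1→(0,4,0,1); h1:-1=-1→(1,3,0,1); h1:-2=-1→(1,2,0,1); h1:-3=-1→(1,1,0,1); h1:-4=+1→(1,0,0,1)*; h3:-1=-1→(1,4,0,0)
ply 2, O at (1,0,0,1) | h0:-1=-1→(0,0,0,1)*; h3:-1=-1→(1,0,0,0)
ply 3, X at (0,0,0,1) | h3:-1=+1→(0,0,0,0)*
ply 4: (0,0,0,0) is terminal -1 (O); from (1,4,0,1) depth 6
suppose X passes — search the same position with O to move:
pass> ply 1, O at (1,4,0,1) | h0:-1=-1→(0,4,0,1); h1:-1=-1→(1,3,0,1); h1:-2=-1→(1,2,0,1); h1:-3=-1→(1,1,0,1); h1:-4=+1→(1,0,0,1)*; h3:-1=-1→(1,4,0,0)
pass> ply 2, X at (1,0,0,1) | h0:-1=-1→(0,0,0,1)*; h3:-1=-1→(1,0,0,0)
pass> ply 3, O at (0,0,0,1) | h3:-1=+1→(0,0,0,0)*
pass> ply 4: (0,0,0,0) is terminal -1 (X); from (1,4,0,1) depth 6
for X: play +1, pass -1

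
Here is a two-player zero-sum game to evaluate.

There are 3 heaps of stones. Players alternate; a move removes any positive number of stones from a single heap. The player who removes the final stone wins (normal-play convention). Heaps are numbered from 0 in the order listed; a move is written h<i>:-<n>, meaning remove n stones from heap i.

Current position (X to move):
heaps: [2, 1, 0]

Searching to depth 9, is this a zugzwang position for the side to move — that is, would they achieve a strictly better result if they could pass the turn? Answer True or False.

zugzwang((2,1,0), X) = False

ply 1, X at (2,1,0) | h0:-1=+1→(1,1,0)*; h0:-2=-1→(0,1,0); h1:-1=-1→(2,0,0)
ply 2, O at (1,1,0) | h0:-1=-1→(0,1,0)*; h1:-1=-1→(1,0,0)
ply 3, X at (0,1,0) | h1:-1=+1→(0,0,0)*
ply 4: (0,0,0) is terminal -1 (O); from (2,1,0) depth 9
suppose X passes — search the same position with O to move:
pass> ply 1, O at (2,1,0) | h0:-1=+1→(1,1,0)*; h0:-2=-1→(0,1,0); h1:-1=-1→(2,0,0)
pass> ply 2, X at (1,1,0) | h0:-1=-1→(0,1,0)*; h1:-1=-1→(1,0,0)
pass> ply 3, O at (0,1,0) | h1:-1=+1→(0,0,0)*
pass> ply 4: (0,0,0) is terminal -1 (X); from (2,1,0) depth 9
for X: play +1, pass -1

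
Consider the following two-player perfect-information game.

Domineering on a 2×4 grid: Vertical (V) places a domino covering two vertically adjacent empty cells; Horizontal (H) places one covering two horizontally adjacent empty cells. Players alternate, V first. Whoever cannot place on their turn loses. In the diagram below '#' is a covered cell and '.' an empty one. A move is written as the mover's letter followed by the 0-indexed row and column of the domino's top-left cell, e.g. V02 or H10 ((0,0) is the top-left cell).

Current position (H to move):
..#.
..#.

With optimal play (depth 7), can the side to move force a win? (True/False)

p1 H@[..#./..#.]: H00[###./..#.]+1* H10[..#./###.]+1
p2 V@[###./..#.]: V03[####/..##]-1*
p3 H@[####/..##]: H10[####/####]+1*
p4 V@[####/####] terminal -1; root [..#./..#.] d7

H winning at [..#./..#.]: True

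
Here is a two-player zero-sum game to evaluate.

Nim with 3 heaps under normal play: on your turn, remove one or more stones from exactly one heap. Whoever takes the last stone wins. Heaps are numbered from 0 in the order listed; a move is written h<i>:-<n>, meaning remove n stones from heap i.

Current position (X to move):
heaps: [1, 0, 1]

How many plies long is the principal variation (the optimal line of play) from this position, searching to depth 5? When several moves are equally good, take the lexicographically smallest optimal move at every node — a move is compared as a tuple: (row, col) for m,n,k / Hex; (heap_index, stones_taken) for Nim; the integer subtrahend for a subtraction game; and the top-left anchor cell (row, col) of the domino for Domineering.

p1 X@[(1,0,1)]: h0:-1[(0,0,1)]-1* h2:-1[(1,0,0)]-1
p2 O@[(0,0,1)]: h2:-1[(0,0,0)]+1*
p3 X@[(0,0,0)] terminal -1; root [(1,0,1)] d5

PV length from [(1,0,1)]: 2 plies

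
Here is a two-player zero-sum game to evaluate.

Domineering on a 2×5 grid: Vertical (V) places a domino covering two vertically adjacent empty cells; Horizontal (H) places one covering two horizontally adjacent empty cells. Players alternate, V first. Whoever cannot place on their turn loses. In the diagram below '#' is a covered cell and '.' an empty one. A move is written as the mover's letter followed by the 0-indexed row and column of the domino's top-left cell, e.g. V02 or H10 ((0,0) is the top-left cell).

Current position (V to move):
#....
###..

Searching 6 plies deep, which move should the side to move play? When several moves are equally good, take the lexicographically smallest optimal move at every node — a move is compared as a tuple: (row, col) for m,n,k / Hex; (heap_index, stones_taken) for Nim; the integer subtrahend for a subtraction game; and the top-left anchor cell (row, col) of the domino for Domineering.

ply 1, V at #..../###.. | V03=+1→#..#./####.*; V04=-1→#...#/###.#
ply 2, H at #..#./####. | H01=-1→####./####.*
ply 3, V at ####./####. | V04=+1→#####/#####*
ply 4: #####/##### is terminal -1 (H); from #..../###.. depth 6

V's best at [#..../###..]: V03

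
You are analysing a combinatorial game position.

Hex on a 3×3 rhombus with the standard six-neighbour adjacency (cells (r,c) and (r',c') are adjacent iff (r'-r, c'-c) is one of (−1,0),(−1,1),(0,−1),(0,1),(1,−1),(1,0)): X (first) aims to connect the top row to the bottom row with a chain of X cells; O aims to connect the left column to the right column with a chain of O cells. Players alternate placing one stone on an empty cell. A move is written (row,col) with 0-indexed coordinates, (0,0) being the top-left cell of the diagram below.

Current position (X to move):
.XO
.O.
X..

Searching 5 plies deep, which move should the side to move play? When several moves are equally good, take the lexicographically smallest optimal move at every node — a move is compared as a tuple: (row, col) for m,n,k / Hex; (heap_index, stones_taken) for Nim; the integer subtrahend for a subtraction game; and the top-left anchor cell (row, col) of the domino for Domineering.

[.XO/.O./X..] X move#1: (0,0):-1/XXO/.O./X.., (1,0):+1/.XO/XO./X..*, (1,2):-1/.XO/.OX/X.., (2,1):-1/.XO/.O./XX., (2,2):-1/.XO/.O./X.X
[.XO/XO./X..] end (terminal -1, O#2); searched .XO/.O./X.. to 5

X's best at [.XO/.O./X..]: (1,0)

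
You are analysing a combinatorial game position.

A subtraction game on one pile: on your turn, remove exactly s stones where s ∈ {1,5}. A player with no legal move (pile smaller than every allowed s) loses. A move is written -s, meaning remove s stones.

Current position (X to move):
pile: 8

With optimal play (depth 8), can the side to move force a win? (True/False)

ply 1, X at 8 | -1=-1→7*; -5=-1→3
ply 2, O at 7 | -1=+1→6*; -5=+1→2
ply 3, X at 6 | -1=-1→5*; -5=-1→1
ply 4, O at 5 | -1=+1→4*; -5=+1→0
ply 5, X at 4 | -1=-1→3*
ply 6, O at 3 | -1=+1→2*
ply 7, X at 2 | -1=-1→1*
ply 8, O at 1 | -1=+1→0*
ply 9: 0 is terminal -1 (X); from 8 depth 8

X winning at [8]: False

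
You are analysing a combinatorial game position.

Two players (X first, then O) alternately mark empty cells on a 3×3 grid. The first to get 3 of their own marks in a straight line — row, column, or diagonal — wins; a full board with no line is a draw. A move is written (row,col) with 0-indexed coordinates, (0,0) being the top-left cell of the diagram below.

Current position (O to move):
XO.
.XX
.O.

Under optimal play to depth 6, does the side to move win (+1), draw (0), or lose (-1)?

ply 1, O at XO./.XX/.O. | (0,2)=-1→XOO/.XX/.O.*; (1,0)=-1→XO./OXX/.O.; (2,0)=-1→XO./.XX/OO.; (2,2)=-1→XO./.XX/.OO
ply 2, X at XOO/.XX/.O. | (1,0)=+1→XOO/XXX/.O.*; (2,0)=+1→XOO/.XX/XO.; (2,2)=+1→XOO/.XX/.OX
ply 3: XOO/XXX/.O. is terminal -1 (O); from XO./.XX/.O. depth 6

value(XO./.XX/.O., O) = -1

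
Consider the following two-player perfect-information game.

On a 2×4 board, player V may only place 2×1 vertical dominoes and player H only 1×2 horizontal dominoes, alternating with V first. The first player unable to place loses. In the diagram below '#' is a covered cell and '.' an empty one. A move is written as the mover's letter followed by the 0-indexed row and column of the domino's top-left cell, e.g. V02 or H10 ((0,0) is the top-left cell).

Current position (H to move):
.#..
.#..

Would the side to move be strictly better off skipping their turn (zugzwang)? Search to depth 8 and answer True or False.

zugzwang(.#../.#.., H) = False

ply 1, H at .#../.#.. | H02=+1→.###/.#..*; H12=+1→.#../.###
ply 2, V at .###/.#.. | V00=-1→####/##..*
ply 3, H at ####/##.. | H12=+1→####/####*
ply 4: ####/#### is terminal -1 (V); from .#../.#.. depth 8
if H skipped the turn, V would face:
~ ply 1, V at .#../.#.. | V00=-1→##../##..; V02=+1→.##./.##.*; V03=+1→.#.#/.#.#
~ ply 2: .##./.##. is terminal -1 (H); from .#../.#.. depth 8
compare (H): move=+1 vs pass=-1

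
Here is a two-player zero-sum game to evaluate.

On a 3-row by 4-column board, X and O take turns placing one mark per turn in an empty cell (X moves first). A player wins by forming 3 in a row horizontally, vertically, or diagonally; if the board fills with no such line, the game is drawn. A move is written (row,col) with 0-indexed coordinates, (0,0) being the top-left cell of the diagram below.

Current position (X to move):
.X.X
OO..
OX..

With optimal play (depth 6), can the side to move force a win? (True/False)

X winning at [.X.X/OO../OX..]: True

[.X.X/OO../OX..] X move#1: (0,0):-1/XX.X/OO../OX.., (0,2):+1/.XXX/OO../OX..*, (1,2):+1/.X.X/OOX./OX.., (1,3):-1/.X.X/OO.X/OX.., (2,2):-1/.X.X/OO../OXX., (2,3):-1/.X.X/OO../OX.X
[.XXX/OO../OX..] end (terminal -1, O#2); searched .X.X/OO../OX.. to 6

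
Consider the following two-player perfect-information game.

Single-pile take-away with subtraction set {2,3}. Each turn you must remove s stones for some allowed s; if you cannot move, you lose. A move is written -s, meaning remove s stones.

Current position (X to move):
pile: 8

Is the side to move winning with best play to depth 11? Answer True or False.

[8] X move#1: -2:+1/6*, -3:+1/5
[6] O move#2: -2:-1/4*, -3:-1/3
[4] X move#3: -2:-1/2, -3:+1/1*
[1] end (terminal -1, O#4); searched 8 to 11

X winning at [8]: True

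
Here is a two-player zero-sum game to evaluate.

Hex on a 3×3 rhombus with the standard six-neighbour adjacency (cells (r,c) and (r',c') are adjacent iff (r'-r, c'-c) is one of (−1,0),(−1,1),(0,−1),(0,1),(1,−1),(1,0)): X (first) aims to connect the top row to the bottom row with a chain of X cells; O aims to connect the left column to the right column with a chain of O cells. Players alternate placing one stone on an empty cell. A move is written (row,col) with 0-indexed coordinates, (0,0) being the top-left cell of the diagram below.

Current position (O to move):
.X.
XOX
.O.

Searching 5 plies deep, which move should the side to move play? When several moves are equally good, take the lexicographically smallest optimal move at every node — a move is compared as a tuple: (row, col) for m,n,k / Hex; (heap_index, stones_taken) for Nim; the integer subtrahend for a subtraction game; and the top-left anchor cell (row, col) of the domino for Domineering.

O's best at [.X./XOX/.O.]: (2,0)

[.X./XOX/.O.] O move#1: (0,0):-1/OX./XOX/.O., (0,2):-1/.XO/XOX/.O., (2,0):+1/.X./XOX/OO.*, (2,2):-1/.X./XOX/.OO
[.X./XOX/OO.] X move#2: (0,0):-1/XX./XOX/OO.*, (0,2):-1/.XX/XOX/OO., (2,2):-1/.X./XOX/OOX
[XX./XOX/OO.] O move#3: (0,2):+1/XXO/XOX/OO.*, (2,2):+1/XX./XOX/OOO
[XXO/XOX/OO.] end (terminal -1, X#4); searched .X./XOX/.O. to 5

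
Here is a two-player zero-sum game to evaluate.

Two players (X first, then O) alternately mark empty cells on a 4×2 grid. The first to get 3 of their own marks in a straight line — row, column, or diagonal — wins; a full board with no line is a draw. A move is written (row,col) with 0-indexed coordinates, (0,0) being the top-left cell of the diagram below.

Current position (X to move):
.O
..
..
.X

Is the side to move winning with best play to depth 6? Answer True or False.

X winning at [.O/../../.X]: False

ply 1, X at .O/../../.X | (0,0)=+0→XO/../../.X*; (1,0)=+0→.O/X./../.X; (1,1)=+0→.O/.X/../.X; (2,0)=+0→.O/../X./.X; (2,1)=+0→.O/../.X/.X; (3,0)=+0→.O/../../XX
ply 2, O at XO/../../.X | (1,0)=+0→XO/O./../.X*; (1,1)=+0→XO/.O/../.X; (2,0)=+0→XO/../O./.X; (2,1)=+0→XO/../.O/.X; (3,0)=+0→XO/../../OX
ply 3, X at XO/O./../.X | (1,1)=+0→XO/OX/../.X*; (2,0)=+0→XO/O./X./.X; (2,1)=+0→XO/O./.X/.X; (3,0)=+0→XO/O./../XX
ply 4, O at XO/OX/../.X | (2,0)=-1→XO/OX/O./.X; (2,1)=+0→XO/OX/.O/.X*; (3,0)=-1→XO/OX/../OX
ply 5, X at XO/OX/.O/.X | (2,0)=+0→XO/OX/XO/.X*; (3,0)=+0→XO/OX/.O/XX
ply 6, O at XO/OX/XO/.X | (3,0)=+0→XO/OX/XO/OX*
ply 7: XO/OX/XO/OX is terminal +0 (X); from .O/../../.X depth 6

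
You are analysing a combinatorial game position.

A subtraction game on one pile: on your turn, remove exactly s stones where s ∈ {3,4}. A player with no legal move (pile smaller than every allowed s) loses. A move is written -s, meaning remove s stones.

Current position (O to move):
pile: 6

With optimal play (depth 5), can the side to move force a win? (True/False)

O winning at [6]: True

ply 1, O at 6 | -3=-1→3; -4=+1→2*
ply 2: 2 is terminal -1 (X); from 6 depth 5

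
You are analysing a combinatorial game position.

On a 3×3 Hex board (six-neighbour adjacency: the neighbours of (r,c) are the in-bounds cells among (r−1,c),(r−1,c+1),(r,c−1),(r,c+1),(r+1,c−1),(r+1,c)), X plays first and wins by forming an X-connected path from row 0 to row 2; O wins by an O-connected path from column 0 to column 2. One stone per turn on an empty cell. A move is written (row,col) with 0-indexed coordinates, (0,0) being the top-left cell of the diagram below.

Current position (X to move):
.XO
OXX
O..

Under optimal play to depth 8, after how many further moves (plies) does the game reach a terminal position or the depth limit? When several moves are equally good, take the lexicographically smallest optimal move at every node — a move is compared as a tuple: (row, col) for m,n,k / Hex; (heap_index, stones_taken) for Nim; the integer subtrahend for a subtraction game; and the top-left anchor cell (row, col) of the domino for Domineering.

PV length from [.XO/OXX/O..]: 3 plies

p1 X@[.XO/OXX/O..]: (0,0)[XXO/OXX/O..]+1* (2,1)[.XO/OXX/OX.]+1 (2,2)[.XO/OXX/O.X]+1
p2 O@[XXO/OXX/O..]: (2,1)[XXO/OXX/OO.]-1* (2,2)[XXO/OXX/O.O]-1
p3 X@[XXO/OXX/OO.]: (2,2)[XXO/OXX/OOX]+1*
p4 O@[XXO/OXX/OOX] terminal -1; root [.XO/OXX/O..] d8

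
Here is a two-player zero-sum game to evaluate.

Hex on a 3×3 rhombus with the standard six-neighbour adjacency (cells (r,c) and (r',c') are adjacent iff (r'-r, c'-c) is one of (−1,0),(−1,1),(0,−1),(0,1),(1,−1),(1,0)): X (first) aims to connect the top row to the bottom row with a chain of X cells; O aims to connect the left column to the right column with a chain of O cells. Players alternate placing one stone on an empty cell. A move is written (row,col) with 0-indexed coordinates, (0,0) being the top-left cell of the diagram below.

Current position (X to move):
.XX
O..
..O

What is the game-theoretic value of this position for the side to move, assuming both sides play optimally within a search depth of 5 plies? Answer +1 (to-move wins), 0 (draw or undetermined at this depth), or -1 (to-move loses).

value(.XX/O../..O, X) = +1

ply 1, X at .XX/O../..O | (0,0)=-1→XXX/O../..O; (1,1)=+1→.XX/OX./..O*; (1,2)=-1→.XX/O.X/..O; (2,0)=-1→.XX/O../X.O; (2,1)=+1→.XX/O../.XO
ply 2, O at .XX/OX./..O | (0,0)=-1→OXX/OX./..O*; (1,2)=-1→.XX/OXO/..O; (2,0)=-1→.XX/OX./O.O; (2,1)=-1→.XX/OX./.OO
ply 3, X at OXX/OX./..O | (1,2)=+1→OXX/OXX/..O*; (2,0)=+1→OXX/OX./X.O; (2,1)=+1→OXX/OX./.XO
ply 4, O at OXX/OXX/..O | (2,0)=-1→OXX/OXX/O.O*; (2,1)=-1→OXX/OXX/.OO
ply 5, X at OXX/OXX/O.O | (2,1)=+1→OXX/OXX/OXO*
ply 6: OXX/OXX/OXO is terminal -1 (O); from .XX/O../..O depth 5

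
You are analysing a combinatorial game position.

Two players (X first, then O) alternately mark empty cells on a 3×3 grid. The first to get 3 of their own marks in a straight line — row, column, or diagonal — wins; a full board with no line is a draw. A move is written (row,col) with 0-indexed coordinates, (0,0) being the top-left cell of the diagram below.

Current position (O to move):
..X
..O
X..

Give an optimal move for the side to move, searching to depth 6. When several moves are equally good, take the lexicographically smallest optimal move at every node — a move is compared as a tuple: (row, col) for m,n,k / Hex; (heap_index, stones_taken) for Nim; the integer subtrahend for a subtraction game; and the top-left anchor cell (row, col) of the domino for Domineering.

O's best at [..X/..O/X..]: (1,1)

p1 O@[..X/..O/X..]: (0,0)[O.X/..O/X..]-1 (0,1)[.OX/..O/X..]-1 (1,0)[..X/O.O/X..]-1 (1,1)[..X/.OO/X..]+0* (2,1)[..X/..O/XO.]-1 (2,2)[..X/..O/X.O]-1
p2 X@[..X/.OO/X..]: (0,0)[X.X/.OO/X..]-1 (0,1)[.XX/.OO/X..]-1 (1,0)[..X/XOO/X..]+0* (2,1)[..X/.OO/XX.]-1 (2,2)[..X/.OO/X.X]-1
p3 O@[..X/XOO/X..]: (0,0)[O.X/XOO/X..]+0* (0,1)[.OX/XOO/X..]-1 (2,1)[..X/XOO/XO.]-1 (2,2)[..X/XOO/X.O]-1
p4 X@[O.X/XOO/X..]: (0,1)[OXX/XOO/X..]-1 (2,1)[O.X/XOO/XX.]-1 (2,2)[O.X/XOO/X.X]+0*
p5 O@[O.X/XOO/X.X]: (0,1)[OOX/XOO/X.X]-1 (2,1)[O.X/XOO/XOX]+0*
p6 X@[O.X/XOO/XOX]: (0,1)[OXX/XOO/XOX]+0*
p7 O@[OXX/XOO/XOX] terminal +0; root [..X/..O/X..] d6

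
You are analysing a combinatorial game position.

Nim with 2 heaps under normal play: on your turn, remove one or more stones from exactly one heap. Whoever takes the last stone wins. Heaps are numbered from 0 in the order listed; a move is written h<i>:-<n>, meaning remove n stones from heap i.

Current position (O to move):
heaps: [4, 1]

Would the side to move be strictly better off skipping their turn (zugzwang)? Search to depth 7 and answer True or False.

p1 O@[(4,1)]: h0:-1[(3,1)]-1 h0:-2[(2,1)]-1 h0:-3[(1,1)]+1* h0:-4[(0,1)]-1 h1:-1[(4,0)]-1
p2 X@[(1,1)]: h0:-1[(0,1)]-1* h1:-1[(1,0)]-1
p3 O@[(0,1)]: h1:-1[(0,0)]+1*
p4 X@[(0,0)] terminal -1; root [(4,1)] d7
suppose O passes — search the same position with X to move:
pass> p1 X@[(4,1)]: h0:-1[(3,1)]-1 h0:-2[(2,1)]-1 h0:-3[(1,1)]+1* h0:-4[(0,1)]-1 h1:-1[(4,0)]-1
pass> p2 O@[(1,1)]: h0:-1[(0,1)]-1* h1:-1[(1,0)]-1
pass> p3 X@[(0,1)]: h1:-1[(0,0)]+1*
pass> p4 O@[(0,0)] terminal -1; root [(4,1)] d7
for O: play +1, pass -1

zugzwang((4,1), O) = False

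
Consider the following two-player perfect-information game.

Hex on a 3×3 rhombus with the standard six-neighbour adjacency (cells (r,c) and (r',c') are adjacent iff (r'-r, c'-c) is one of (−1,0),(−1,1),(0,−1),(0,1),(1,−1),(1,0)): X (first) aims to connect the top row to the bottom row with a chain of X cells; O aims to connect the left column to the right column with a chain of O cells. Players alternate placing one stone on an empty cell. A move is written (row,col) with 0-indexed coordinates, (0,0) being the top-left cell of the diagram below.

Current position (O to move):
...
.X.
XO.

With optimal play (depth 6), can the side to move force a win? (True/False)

p1 O@[.../.X./XO.]: (0,0)[O../.X./XO.]-1* (0,1)[.O./.X./XO.]-1 (0,2)[..O/.X./XO.]-1 (1,0)[.../OX./XO.]-1 (1,2)[.../.XO/XO.]-1 (2,2)[.../.X./XOO]-1
p2 X@[O../.X./XO.]: (0,1)[OX./.X./XO.]+1* (0,2)[O.X/.X./XO.]+1 (1,0)[O../XX./XO.]+1 (1,2)[O../.XX/XO.]+1 (2,2)[O../.X./XOX]+1
p3 O@[OX./.X./XO.] terminal -1; root [.../.X./XO.] d6

O winning at [.../.X./XO.]: False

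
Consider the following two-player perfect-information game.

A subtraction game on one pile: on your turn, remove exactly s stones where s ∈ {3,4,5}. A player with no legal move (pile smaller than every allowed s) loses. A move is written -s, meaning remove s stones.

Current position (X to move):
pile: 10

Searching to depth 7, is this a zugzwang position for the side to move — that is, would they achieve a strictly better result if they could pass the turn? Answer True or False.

[10] X move#1: -3:-1/7*, -4:-1/6, -5:-1/5
[7] O move#2: -3:-1/4, -4:-1/3, -5:+1/2*
[2] end (terminal -1, X#3); searched 10 to 7
if X skipped the turn, O would face:
~ [10] O move#1: -3:-1/7*, -4:-1/6, -5:-1/5
~ [7] X move#2: -3:-1/4, -4:-1/3, -5:+1/2*
~ [2] end (terminal -1, O#3); searched 10 to 7
compare (X): move=-1 vs pass=+1

zugzwang(10, X) = True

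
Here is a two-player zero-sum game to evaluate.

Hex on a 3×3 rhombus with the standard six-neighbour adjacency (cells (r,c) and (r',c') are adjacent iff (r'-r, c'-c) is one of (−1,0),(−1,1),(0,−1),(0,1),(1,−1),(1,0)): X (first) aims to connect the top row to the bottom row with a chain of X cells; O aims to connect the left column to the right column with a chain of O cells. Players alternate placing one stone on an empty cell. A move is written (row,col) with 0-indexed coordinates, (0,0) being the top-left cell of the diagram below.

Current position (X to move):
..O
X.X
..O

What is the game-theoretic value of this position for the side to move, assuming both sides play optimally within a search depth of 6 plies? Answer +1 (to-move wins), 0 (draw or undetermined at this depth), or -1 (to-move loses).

ply 1, X at ..O/X.X/..O | (0,0)=-1→X.O/X.X/..O; (0,1)=-1→.XO/X.X/..O; (1,1)=+1→..O/XXX/..O*; (2,0)=+1→..O/X.X/X.O; (2,1)=+1→..O/X.X/.XO
ply 2, O at ..O/XXX/..O | (0,0)=-1→O.O/XXX/..O*; (0,1)=-1→.OO/XXX/..O; (2,0)=-1→..O/XXX/O.O; (2,1)=-1→..O/XXX/.OO
ply 3, X at O.O/XXX/..O | (0,1)=+1→OXO/XXX/..O*; (2,0)=-1→O.O/XXX/X.O; (2,1)=-1→O.O/XXX/.XO
ply 4, O at OXO/XXX/..O | (2,0)=-1→OXO/XXX/O.O*; (2,1)=-1→OXO/XXX/.OO
ply 5, X at OXO/XXX/O.O | (2,1)=+1→OXO/XXX/OXO*
ply 6: OXO/XXX/OXO is terminal -1 (O); from ..O/X.X/..O depth 6

value(..O/X.X/..O, X) = +1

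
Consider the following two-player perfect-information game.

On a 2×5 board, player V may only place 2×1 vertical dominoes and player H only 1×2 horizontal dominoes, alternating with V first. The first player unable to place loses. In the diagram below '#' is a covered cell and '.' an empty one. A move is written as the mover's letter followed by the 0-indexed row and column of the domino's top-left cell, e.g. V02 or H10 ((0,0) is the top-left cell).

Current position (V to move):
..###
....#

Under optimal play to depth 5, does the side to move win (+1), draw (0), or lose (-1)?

p1 V@[..###/....#]: V00[#.###/#...#]-1 V01[.####/.#..#]+1*
p2 H@[.####/.#..#]: H12[.####/.####]-1*
p3 V@[.####/.####]: V00[#####/#####]+1*
p4 H@[#####/#####] terminal -1; root [..###/....#] d5

value(..###/....#, V) = +1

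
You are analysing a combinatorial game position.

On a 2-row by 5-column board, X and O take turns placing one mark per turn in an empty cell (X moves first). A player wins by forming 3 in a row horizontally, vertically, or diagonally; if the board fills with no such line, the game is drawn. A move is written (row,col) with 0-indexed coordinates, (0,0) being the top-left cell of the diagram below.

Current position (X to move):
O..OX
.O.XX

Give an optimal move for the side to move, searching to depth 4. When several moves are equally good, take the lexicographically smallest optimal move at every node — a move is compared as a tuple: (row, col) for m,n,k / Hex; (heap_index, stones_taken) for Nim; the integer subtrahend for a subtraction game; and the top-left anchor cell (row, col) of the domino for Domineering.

X's best at [O..OX/.O.XX]: (1,2)

p1 X@[O..OX/.O.XX]: (0,1)[OX.OX/.O.XX]+0 (0,2)[O.XOX/.O.XX]+0 (1,0)[O..OX/XO.XX]+0 (1,2)[O..OX/.OXXX]+1*
p2 O@[O..OX/.OXXX] terminal -1; root [O..OX/.O.XX] d4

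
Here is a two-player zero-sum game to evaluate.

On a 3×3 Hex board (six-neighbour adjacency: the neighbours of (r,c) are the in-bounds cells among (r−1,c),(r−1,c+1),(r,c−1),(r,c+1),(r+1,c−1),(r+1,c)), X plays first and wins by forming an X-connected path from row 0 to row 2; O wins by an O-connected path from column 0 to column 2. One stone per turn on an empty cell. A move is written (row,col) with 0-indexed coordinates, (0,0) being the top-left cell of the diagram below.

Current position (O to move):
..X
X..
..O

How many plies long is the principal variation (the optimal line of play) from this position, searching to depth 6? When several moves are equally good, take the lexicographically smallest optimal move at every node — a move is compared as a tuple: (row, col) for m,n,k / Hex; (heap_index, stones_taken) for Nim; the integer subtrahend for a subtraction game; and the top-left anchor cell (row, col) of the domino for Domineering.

[..X/X../..O] O move#1: (0,0):-1/O.X/X../..O*, (0,1):-1/.OX/X../..O, (1,1):-1/..X/XO./..O, (1,2):-1/..X/X.O/..O, (2,0):-1/..X/X../O.O, (2,1):-1/..X/X../.OO
[O.X/X../..O] X move#2: (0,1):+1/OXX/X../..O*, (1,1):+1/O.X/XX./..O, (1,2):+1/O.X/X.X/..O, (2,0):+1/O.X/X../X.O, (2,1):+1/O.X/X../.XO
[OXX/X../..O] O move#3: (1,1):-1/OXX/XO./..O*, (1,2):-1/OXX/X.O/..O, (2,0):-1/OXX/X../O.O, (2,1):-1/OXX/X../.OO
[OXX/XO./..O] X move#4: (1,2):+1/OXX/XOX/..O*, (2,0):+1/OXX/XO./X.O, (2,1):+1/OXX/XO./.XO
[OXX/XOX/..O] O move#5: (2,0):-1/OXX/XOX/O.O*, (2,1):-1/OXX/XOX/.OO
[OXX/XOX/O.O] X move#6: (2,1):+1/OXX/XOX/OXO*
[OXX/XOX/OXO] end (terminal -1, O#7); searched ..X/X../..O to 6

PV length from [..X/X../..O]: 6 plies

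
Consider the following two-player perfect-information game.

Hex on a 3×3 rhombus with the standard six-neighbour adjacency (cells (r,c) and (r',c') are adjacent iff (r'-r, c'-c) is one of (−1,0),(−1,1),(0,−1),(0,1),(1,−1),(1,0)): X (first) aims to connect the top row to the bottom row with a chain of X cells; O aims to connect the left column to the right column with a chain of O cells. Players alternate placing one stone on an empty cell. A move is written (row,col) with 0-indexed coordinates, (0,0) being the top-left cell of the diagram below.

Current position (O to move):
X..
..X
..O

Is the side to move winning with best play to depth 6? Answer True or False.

[X../..X/..O] O move#1: (0,1):-1/XO./..X/..O, (0,2):-1/X.O/..X/..O, (1,0):-1/X../O.X/..O, (1,1):+1/X../.OX/..O*, (2,0):-1/X../..X/O.O, (2,1):-1/X../..X/.OO
[X../.OX/..O] X move#2: (0,1):-1/XX./.OX/..O*, (0,2):-1/X.X/.OX/..O, (1,0):-1/X../XOX/..O, (2,0):-1/X../.OX/X.O, (2,1):-1/X../.OX/.XO
[XX./.OX/..O] O move#3: (0,2):+1/XXO/.OX/..O*, (1,0):+1/XX./OOX/..O, (2,0):+1/XX./.OX/O.O, (2,1):+1/XX./.OX/.OO
[XXO/.OX/..O] X move#4: (1,0):-1/XXO/XOX/..O*, (2,0):-1/XXO/.OX/X.O, (2,1):-1/XXO/.OX/.XO
[XXO/XOX/..O] O move#5: (2,0):+1/XXO/XOX/O.O*, (2,1):-1/XXO/XOX/.OO
[XXO/XOX/O.O] end (terminal -1, X#6); searched X../..X/..O to 6

O winning at [X../..X/..O]: True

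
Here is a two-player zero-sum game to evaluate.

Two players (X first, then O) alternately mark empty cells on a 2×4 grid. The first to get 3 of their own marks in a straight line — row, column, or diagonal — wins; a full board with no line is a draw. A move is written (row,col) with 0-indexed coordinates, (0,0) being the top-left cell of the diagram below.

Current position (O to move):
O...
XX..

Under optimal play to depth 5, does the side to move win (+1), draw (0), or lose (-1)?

value(O.../XX.., O) = 0

ply 1, O at O.../XX.. | (0,1)=-1→OO../XX..; (0,2)=-1→O.O./XX..; (0,3)=-1→O..O/XX..; (1,2)=+0→O.../XXO.*; (1,3)=-1→O.../XX.O
ply 2, X at O.../XXO. | (0,1)=+0→OX../XXO.*; (0,2)=+0→O.X./XXO.; (0,3)=+0→O..X/XXO.; (1,3)=+0→O.../XXOX
ply 3, O at OX../XXO. | (0,2)=+0→OXO./XXO.*; (0,3)=+0→OX.O/XXO.; (1,3)=+0→OX../XXOO
ply 4, X at OXO./XXO. | (0,3)=+0→OXOX/XXO.*; (1,3)=+0→OXO./XXOX
ply 5, O at OXOX/XXO. | (1,3)=+0→OXOX/XXOO*
ply 6: OXOX/XXOO is terminal +0 (X); from O.../XX.. depth 5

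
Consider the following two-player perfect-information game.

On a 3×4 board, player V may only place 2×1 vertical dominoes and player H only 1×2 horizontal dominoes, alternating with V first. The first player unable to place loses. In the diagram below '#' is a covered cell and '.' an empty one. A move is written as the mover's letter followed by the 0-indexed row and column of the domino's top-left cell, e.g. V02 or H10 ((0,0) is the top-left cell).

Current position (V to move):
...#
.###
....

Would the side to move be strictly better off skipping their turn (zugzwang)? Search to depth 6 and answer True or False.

ply 1, V at ...#/.###/.... | V00=-1→#..#/####/....*; V10=-1→...#/####/#...
ply 2, H at #..#/####/.... | H01=+1→####/####/....*; H20=+1→#..#/####/##..; H21=+1→#..#/####/.##.; H22=+1→#..#/####/..##
ply 3: ####/####/.... is terminal -1 (V); from ...#/.###/.... depth 6
pass branch (H moves first from the same position):
  | ply 1, H at ...#/.###/.... | H00=+1→##.#/.###/....*; H01=+1→.###/.###/....; H20=+1→...#/.###/##..; H21=+1→...#/.###/.##.; H22=+1→...#/.###/..##
  | ply 2, V at ##.#/.###/.... | V10=-1→##.#/####/#...*
  | ply 3, H at ##.#/####/#... | H21=+1→##.#/####/###.*; H22=+1→##.#/####/#.##
  | ply 4: ##.#/####/###. is terminal -1 (V); from ...#/.###/.... depth 6
V moving scores -1; V passing scores -1

zugzwang(...#/.###/...., V) = False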